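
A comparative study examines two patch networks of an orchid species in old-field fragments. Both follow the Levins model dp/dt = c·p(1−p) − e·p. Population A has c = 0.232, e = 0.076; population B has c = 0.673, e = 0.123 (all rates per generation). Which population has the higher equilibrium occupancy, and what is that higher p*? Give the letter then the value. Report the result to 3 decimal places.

A: p*_A = 1 − 0.076/0.232 = 0.6724.
B: p*_B = 1 − 0.123/0.673 = 0.8172.
B is higher at 0.8172.

B, 0.817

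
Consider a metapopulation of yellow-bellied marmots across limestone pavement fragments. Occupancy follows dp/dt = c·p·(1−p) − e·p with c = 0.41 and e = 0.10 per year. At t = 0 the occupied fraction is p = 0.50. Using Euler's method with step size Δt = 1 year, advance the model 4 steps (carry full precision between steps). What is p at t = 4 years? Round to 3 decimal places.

0.668

Update rule: p ← p + [c·p·(1−p) − e·p]·Δt with Δt = 1.
t = 1: p = 0.50000 + (+0.05250) = 0.55250
t = 2: p = 0.55250 + (+0.04612) = 0.59862
t = 3: p = 0.59862 + (+0.03865) = 0.63727
t = 4: p = 0.63727 + (+0.03105) = 0.66832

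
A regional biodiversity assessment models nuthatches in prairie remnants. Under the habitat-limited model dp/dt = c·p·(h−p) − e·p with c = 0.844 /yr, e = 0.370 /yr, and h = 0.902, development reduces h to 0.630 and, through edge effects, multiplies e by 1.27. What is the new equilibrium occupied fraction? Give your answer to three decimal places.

0.073

Before: p* = h − e/c = 0.902 − 0.370/0.844 = 0.902 − 0.4384 = 0.4636.
After: c = 0.844, e = 0.4699, h = 0.630; p* = 0.630 − 0.4699/0.844 = 0.0732.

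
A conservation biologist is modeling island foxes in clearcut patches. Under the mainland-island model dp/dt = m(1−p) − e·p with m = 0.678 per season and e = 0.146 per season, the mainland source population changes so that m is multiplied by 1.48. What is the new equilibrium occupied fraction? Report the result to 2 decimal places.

Before: p* = 0.678/(0.678+0.146) = 0.8228.
After: m = 1.00344, e = 0.146; p* = 1.00344/1.1494 = 0.8730.

0.87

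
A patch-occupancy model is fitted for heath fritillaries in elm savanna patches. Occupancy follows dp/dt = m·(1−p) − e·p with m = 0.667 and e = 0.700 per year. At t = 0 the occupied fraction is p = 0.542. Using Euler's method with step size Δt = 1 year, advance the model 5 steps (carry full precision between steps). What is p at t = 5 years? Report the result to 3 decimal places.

Update rule: p ← p + [m·(1−p) − e·p]·Δt with Δt = 1.
  1  |  dp/dt·Δt = -0.073914  |  p_1 = 0.468086
  2  |  dp/dt·Δt = +0.027126  |  p_2 = 0.495212
  3  |  dp/dt·Δt = -0.009955  |  p_3 = 0.485257
  4  |  dp/dt·Δt = +0.003654  |  p_4 = 0.488911
  5  |  dp/dt·Δt = -0.001341  |  p_5 = 0.487570

0.488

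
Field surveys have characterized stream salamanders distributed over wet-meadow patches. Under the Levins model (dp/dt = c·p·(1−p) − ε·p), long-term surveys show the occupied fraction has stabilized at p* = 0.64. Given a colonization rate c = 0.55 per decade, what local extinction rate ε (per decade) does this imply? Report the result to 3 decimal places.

0.198

At equilibrium c(1−p*) = ε.
ε = 0.55 × (1 − 0.64) = 0.55 × 0.3600 = 0.1980.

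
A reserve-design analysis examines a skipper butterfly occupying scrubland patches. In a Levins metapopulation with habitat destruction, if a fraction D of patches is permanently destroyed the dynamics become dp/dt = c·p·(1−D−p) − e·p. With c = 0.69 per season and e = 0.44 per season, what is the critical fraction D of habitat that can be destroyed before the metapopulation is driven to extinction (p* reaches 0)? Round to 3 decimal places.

0.362

The nontrivial equilibrium is p* = (1−D) − e/c; extinction occurs when this hits zero.
So D_crit = 1 − e/c = 1 − 0.44/0.69 = 1 − 0.6377 = 0.3623.
This equals the undisturbed p*, a classic result of Lande's extension.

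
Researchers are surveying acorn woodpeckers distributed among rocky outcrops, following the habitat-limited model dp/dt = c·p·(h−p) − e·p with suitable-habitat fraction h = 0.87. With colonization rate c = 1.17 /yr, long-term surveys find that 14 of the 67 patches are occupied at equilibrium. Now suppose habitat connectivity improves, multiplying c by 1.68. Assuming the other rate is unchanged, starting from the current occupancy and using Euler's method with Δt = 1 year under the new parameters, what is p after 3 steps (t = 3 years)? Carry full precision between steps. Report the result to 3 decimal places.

Observed p* = 14/67 = 0.20896.
Balance c(h−p*) = e gives e = 1.17×(0.87 − 0.20896) = 0.77342.
Starting from p₀ = 0.20896; update p ← p + (dp/dt)·Δt with the new parameters.
p: 0.20896 → 0.31885  (Δp = +0.10990)
p: 0.31885 → 0.41767  (Δp = +0.09882)
p: 0.41767 → 0.46598  (Δp = +0.04832)

0.466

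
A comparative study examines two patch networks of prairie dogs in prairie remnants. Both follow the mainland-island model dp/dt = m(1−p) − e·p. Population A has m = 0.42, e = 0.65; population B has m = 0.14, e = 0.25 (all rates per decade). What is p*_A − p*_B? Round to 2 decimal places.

A: p*_A = m/(m+e) = 0.42/1.0700 = 0.3925.
B: p*_B = 0.14/0.3900 = 0.3590.
p*_A − p*_B = 0.3925 − 0.3590 = 0.0335.

0.03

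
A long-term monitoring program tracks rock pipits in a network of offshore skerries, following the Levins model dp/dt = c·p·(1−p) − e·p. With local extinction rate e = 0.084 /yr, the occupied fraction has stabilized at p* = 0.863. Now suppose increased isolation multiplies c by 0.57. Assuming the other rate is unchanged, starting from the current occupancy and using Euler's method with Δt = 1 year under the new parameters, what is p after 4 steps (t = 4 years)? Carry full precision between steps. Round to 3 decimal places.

Balance c(1−p*) = e gives c = e/(1 − 0.86300) = 0.084/0.13700 = 0.61314.
Starting from p₀ = 0.86300; update p ← p + (dp/dt)·Δt with the new parameters.
  1  |  dp/dt·Δt = -0.031172  |  p_1 = 0.831828
  2  |  dp/dt·Δt = -0.020984  |  p_2 = 0.810845
  3  |  dp/dt·Δt = -0.014508  |  p_3 = 0.796337
  4  |  dp/dt·Δt = -0.010211  |  p_4 = 0.786126

0.786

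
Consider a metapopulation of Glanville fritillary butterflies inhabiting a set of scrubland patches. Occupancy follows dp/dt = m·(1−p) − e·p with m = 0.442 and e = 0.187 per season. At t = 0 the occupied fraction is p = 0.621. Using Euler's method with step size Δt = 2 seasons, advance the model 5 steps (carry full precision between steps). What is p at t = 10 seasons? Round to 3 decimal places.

0.703

Update rule: p ← p + [m·(1−p) − e·p]·Δt with Δt = 2.
p: 0.62100 → 0.72378  (Δp = +0.10278)
p: 0.72378 → 0.69726  (Δp = -0.02652)
p: 0.69726 → 0.70411  (Δp = +0.00684)
p: 0.70411 → 0.70234  (Δp = -0.00177)
p: 0.70234 → 0.70280  (Δp = +0.00046)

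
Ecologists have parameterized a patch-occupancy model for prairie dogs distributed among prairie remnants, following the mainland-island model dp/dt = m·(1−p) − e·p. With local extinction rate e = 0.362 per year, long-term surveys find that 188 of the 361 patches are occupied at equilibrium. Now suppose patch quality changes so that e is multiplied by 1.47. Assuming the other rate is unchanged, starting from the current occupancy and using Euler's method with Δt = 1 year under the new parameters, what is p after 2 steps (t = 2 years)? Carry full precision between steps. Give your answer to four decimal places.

Observed p* = 188/361 = 0.52078.
Balance m(1−p*) = e·p* gives m = e·p*/(1−p*) = 0.362×0.52078/0.47922 = 0.39339.
Starting from p₀ = 0.52078; update p ← p + (dp/dt)·Δt with the new parameters.
t = 1: p = 0.52078 + (-0.08860) = 0.43217
t = 2: p = 0.43217 + (-0.00660) = 0.42557

0.4256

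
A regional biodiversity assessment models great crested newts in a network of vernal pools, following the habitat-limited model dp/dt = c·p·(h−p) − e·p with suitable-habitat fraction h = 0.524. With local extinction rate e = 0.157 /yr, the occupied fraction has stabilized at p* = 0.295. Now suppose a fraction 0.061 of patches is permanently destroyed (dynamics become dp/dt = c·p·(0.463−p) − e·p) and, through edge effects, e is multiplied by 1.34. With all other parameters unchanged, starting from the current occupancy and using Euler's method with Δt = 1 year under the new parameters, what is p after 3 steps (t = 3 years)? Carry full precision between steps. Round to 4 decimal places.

Balance c(h−p*) = e gives c = e/(0.524 − 0.29500) = 0.157/0.22900 = 0.68559.
Starting from p₀ = 0.29500; update p ← p + (dp/dt)·Δt with the new parameters.
step 1: Δp = -0.02808, p = 0.26692
step 2: Δp = -0.02027, p = 0.24664
step 3: Δp = -0.01530, p = 0.23134

0.2313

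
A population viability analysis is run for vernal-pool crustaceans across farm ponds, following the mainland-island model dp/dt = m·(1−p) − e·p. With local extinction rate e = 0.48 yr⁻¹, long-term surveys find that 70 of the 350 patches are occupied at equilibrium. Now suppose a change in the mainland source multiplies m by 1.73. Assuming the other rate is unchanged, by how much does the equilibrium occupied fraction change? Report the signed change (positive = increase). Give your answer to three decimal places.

Observed p* = 70/350 = 0.20000.
Balance m(1−p*) = e·p* gives m = e·p*/(1−p*) = 0.48×0.20000/0.80000 = 0.12000.
New p* = m/(m+e) = 0.20760/(0.20760+0.48000) = 0.30192.
Δp* = 0.30192 − 0.20000 = +0.10192.

0.102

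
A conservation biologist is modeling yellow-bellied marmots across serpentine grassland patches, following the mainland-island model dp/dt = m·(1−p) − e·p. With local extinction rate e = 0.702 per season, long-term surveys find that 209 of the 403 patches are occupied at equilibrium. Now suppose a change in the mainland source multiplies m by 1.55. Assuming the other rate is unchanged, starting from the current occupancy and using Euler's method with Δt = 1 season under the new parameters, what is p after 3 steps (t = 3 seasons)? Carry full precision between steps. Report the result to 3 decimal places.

0.697

Observed p* = 209/403 = 0.51861.
Balance m(1−p*) = e·p* gives m = e·p*/(1−p*) = 0.702×0.51861/0.48139 = 0.75628.
Starting from p₀ = 0.51861; update p ← p + (dp/dt)·Δt with the new parameters.
  1  |  dp/dt·Δt = +0.200235  |  p_1 = 0.718846
  2  |  dp/dt·Δt = -0.175052  |  p_2 = 0.543794
  3  |  dp/dt·Δt = +0.153036  |  p_3 = 0.696830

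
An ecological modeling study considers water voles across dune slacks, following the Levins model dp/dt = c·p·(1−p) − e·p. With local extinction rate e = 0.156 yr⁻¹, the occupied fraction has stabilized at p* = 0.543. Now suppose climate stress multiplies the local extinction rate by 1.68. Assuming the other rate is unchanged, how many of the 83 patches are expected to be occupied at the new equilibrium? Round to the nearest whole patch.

Balance c(1−p*) = e gives c = e/(1 − 0.54300) = 0.156/0.45700 = 0.34136.
New p* = 1 − e/c = 1 − 0.26208/0.34136 = 0.23225.
Expected occupied = 83 × 0.23225 = 19.28 ≈ 19.

19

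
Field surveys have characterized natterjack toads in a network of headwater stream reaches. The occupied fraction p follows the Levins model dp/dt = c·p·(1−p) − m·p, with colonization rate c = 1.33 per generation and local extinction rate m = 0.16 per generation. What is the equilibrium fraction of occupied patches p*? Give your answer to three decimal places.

Setting dp/dt = 0 and dividing through by p* gives c·(1−p*) = m.
So p* = 1 − m/c = 1 − 0.16/1.33 = 1 − 0.1203 = 0.8797.

0.880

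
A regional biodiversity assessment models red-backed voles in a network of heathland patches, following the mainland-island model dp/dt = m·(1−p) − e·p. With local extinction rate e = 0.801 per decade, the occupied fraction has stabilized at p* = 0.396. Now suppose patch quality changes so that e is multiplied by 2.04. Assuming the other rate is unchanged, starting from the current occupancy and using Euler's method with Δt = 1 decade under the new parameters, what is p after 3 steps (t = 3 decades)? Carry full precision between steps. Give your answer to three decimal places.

0.005

Balance m(1−p*) = e·p* gives m = e·p*/(1−p*) = 0.801×0.39600/0.60400 = 0.52516.
Starting from p₀ = 0.39600; update p ← p + (dp/dt)·Δt with the new parameters.
  1  |  dp/dt·Δt = -0.329884  |  p_1 = 0.066116
  2  |  dp/dt·Δt = +0.382401  |  p_2 = 0.448517
  3  |  dp/dt·Δt = -0.443279  |  p_3 = 0.005238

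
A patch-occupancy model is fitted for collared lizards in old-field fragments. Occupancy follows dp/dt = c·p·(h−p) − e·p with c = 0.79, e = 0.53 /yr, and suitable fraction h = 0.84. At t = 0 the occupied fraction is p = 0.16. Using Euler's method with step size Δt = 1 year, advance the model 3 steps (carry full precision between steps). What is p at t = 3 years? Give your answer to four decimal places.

0.1631

Update rule: p ← p + [c·p·(h−p) − e·p]·Δt with Δt = 1.
p: 0.16000 → 0.16115  (Δp = +0.00115)
p: 0.16115 → 0.16217  (Δp = +0.00101)
p: 0.16217 → 0.16306  (Δp = +0.00089)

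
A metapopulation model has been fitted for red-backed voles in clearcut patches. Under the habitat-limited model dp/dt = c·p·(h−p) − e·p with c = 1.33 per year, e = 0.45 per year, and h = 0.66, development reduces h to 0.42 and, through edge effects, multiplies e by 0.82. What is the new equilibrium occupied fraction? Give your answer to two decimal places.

0.14

Before: p* = h − e/c = 0.66 − 0.45/1.33 = 0.66 − 0.3383 = 0.3217.
After: c = 1.33, e = 0.369, h = 0.42; p* = 0.42 − 0.369/1.33 = 0.1426.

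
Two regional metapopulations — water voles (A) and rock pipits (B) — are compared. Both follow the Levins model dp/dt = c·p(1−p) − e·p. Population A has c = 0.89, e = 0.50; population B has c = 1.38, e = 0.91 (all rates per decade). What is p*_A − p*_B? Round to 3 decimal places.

A: p*_A = 1 − 0.50/0.89 = 0.4382.
B: p*_B = 1 − 0.91/1.38 = 0.3406.
p*_A − p*_B = 0.4382 − 0.3406 = 0.0976.

0.098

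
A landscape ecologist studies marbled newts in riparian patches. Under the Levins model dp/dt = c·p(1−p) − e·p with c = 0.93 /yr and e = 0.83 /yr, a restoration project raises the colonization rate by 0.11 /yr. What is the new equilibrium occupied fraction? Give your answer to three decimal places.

Before: p* = 1 − 0.83/0.93 = 0.1075.
After the change, c = 1.04, e = 0.83, so p* = 1 − 0.83/1.04 = 0.2019.

0.202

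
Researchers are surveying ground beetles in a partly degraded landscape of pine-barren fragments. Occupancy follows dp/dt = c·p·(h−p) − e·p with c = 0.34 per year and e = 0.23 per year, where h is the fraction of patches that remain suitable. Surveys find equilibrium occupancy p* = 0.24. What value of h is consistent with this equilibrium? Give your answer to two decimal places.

At equilibrium c(h−p*) = e, so h = p* + e/c.
h = 0.24 + 0.23/0.34 = 0.24 + 0.6765 = 0.9165.

0.92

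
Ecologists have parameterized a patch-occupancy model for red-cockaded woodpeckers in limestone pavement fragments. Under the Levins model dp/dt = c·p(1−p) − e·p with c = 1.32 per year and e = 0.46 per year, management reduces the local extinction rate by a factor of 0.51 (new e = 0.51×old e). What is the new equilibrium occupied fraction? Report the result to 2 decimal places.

Before: p* = 1 − 0.46/1.32 = 0.6515.
After the change, c = 1.32, e = 0.2346, so p* = 1 − 0.2346/1.32 = 0.8223.

0.82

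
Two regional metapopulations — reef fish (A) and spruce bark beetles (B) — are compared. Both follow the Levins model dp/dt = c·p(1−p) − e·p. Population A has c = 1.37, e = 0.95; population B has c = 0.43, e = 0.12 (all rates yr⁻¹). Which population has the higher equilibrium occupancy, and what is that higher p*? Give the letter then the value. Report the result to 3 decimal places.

B, 0.721

A: p*_A = 1 − 0.95/1.37 = 0.3066.
B: p*_B = 1 − 0.12/0.43 = 0.7209.
B is higher at 0.7209.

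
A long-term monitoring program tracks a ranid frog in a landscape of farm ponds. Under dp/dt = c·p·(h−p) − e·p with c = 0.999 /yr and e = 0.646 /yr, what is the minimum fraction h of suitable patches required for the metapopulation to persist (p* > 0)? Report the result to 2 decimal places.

0.65

p* = h − e/c is positive only when h > e/c.
h_min = e/c = 0.646/0.999 = 0.6466.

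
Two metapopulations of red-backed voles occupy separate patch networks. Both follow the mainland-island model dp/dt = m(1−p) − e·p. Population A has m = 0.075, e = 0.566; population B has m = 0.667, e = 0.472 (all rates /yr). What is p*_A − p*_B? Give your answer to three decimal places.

A: p*_A = m/(m+e) = 0.075/0.6410 = 0.1170.
B: p*_B = 0.667/1.1390 = 0.5856.
p*_A − p*_B = 0.1170 − 0.5856 = -0.4686.

-0.469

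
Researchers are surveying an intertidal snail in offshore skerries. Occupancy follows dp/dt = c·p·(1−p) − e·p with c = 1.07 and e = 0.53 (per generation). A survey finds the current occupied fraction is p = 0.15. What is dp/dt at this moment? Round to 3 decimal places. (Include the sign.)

0.057

Colonization term: c·p·(1−p) = 1.07×0.15×0.8500 = 0.13642.
Extinction term: e·p = 0.07950.
dp/dt = 0.13642 − 0.07950 = 0.05692.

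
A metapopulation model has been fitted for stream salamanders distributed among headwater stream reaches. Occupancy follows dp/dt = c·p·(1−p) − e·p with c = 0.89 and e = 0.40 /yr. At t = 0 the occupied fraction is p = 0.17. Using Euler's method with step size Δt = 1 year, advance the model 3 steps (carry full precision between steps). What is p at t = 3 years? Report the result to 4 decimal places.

Update rule: p ← p + [c·p·(1−p) − e·p]·Δt with Δt = 1.
  1  |  dp/dt·Δt = +0.057579  |  p_1 = 0.227579
  2  |  dp/dt·Δt = +0.065419  |  p_2 = 0.292998
  3  |  dp/dt·Δt = +0.067164  |  p_3 = 0.360162

0.3602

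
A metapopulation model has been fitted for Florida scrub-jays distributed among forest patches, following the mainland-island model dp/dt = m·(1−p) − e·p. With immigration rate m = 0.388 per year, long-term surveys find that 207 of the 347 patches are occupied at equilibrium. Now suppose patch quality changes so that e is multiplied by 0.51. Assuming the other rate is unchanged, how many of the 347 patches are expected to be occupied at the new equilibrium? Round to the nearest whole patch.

Observed p* = 207/347 = 0.59654.
Balance m(1−p*) = e·p* gives e = m(1−p*)/p* = 0.388×0.40346/0.59654 = 0.26242.
New p* = m/(m+e) = 0.38800/(0.38800+0.13383) = 0.74354.
Expected occupied = 347 × 0.74354 = 258.01 ≈ 258.

258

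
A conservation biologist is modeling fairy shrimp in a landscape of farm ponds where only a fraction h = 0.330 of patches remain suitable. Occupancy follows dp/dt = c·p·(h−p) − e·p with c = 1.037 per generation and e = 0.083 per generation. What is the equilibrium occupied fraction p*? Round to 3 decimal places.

Setting dp/dt = 0 and dividing by p* gives c·(h−p*) = e.
So p* = h − e/c = 0.330 − 0.083/1.037 = 0.330 − 0.0800 = 0.2500.

0.250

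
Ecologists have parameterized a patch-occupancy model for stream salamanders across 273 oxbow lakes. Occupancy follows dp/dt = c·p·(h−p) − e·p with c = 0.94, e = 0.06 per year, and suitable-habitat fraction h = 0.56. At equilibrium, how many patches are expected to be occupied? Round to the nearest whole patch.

135

p* = h − e/c = 0.56 − 0.0638 = 0.4962.
Expected occupied patches = N × p* = 273 × 0.4962 = 135.45 ≈ 135.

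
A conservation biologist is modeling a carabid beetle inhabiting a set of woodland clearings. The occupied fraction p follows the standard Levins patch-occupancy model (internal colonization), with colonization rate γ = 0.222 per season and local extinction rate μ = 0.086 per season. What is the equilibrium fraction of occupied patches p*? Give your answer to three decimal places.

0.613

At equilibrium, colonization balances extinction: γ·p*·(1−p*) = μ·p*.
So p* = 1 − μ/γ = 1 − 0.086/0.222 = 1 − 0.3874 = 0.6126.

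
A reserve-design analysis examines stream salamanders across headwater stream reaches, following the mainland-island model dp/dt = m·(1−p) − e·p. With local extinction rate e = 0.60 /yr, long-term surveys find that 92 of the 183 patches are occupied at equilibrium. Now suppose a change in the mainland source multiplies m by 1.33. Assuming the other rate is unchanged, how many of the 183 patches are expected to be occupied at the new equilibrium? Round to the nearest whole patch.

Observed p* = 92/183 = 0.50273.
Balance m(1−p*) = e·p* gives m = e·p*/(1−p*) = 0.60×0.50273/0.49727 = 0.60659.
New p* = m/(m+e) = 0.80676/(0.80676+0.60000) = 0.57349.
Expected occupied = 183 × 0.57349 = 104.95 ≈ 105.

105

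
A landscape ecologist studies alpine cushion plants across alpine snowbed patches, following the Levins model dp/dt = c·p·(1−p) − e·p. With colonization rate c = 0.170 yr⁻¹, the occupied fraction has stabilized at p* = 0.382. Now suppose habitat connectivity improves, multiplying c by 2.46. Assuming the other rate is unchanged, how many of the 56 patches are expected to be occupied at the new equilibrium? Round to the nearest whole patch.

42

Balance c(1−p*) = e gives e = 0.170×(1 − 0.38200) = 0.10506.
New p* = 1 − e/c = 1 − 0.10506/0.41820 = 0.74878.
Expected occupied = 56 × 0.74878 = 41.93 ≈ 42.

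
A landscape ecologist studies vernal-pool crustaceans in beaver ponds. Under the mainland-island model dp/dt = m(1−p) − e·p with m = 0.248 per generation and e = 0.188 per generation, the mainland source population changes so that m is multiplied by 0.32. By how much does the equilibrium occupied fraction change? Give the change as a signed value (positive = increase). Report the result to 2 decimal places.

Before: p* = 0.248/(0.248+0.188) = 0.5688.
After: m = 0.07936, e = 0.188; p* = 0.07936/0.2674 = 0.2968.
Δp* = 0.2968 − 0.5688 = -0.2720.

-0.27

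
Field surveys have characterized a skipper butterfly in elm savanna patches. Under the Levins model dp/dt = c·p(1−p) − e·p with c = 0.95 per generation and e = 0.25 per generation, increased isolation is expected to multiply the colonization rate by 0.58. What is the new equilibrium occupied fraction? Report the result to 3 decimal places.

0.546

Before: p* = 1 − 0.25/0.95 = 0.7368.
After the change, c = 0.551, e = 0.25, so p* = 1 − 0.25/0.551 = 0.5463.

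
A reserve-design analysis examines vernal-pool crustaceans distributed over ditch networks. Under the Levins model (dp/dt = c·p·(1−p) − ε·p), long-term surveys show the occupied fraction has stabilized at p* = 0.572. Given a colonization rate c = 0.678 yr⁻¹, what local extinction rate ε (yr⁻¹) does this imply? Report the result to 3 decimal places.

0.290

At equilibrium c(1−p*) = ε.
ε = 0.678 × (1 − 0.572) = 0.678 × 0.4280 = 0.2902.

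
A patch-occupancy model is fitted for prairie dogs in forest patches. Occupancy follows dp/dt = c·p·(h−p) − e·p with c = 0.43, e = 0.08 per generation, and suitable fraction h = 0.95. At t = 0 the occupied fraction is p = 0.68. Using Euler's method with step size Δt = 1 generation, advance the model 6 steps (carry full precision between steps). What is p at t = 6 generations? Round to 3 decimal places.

0.755

Update rule: p ← p + [c·p·(h−p) − e·p]·Δt with Δt = 1.
t = 1: p = 0.68000 + (+0.02455) = 0.70455
t = 2: p = 0.70455 + (+0.01800) = 0.72255
t = 3: p = 0.72255 + (+0.01287) = 0.73541
t = 4: p = 0.73541 + (+0.00903) = 0.74444
t = 5: p = 0.74444 + (+0.00625) = 0.75068
t = 6: p = 0.75068 + (+0.00428) = 0.75497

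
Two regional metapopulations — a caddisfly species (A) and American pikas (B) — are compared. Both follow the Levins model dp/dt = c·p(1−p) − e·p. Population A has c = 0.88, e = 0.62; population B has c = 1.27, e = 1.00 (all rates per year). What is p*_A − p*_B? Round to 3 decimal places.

0.083

A: p*_A = 1 − 0.62/0.88 = 0.2955.
B: p*_B = 1 − 1.00/1.27 = 0.2126.
p*_A − p*_B = 0.2955 − 0.2126 = 0.0829.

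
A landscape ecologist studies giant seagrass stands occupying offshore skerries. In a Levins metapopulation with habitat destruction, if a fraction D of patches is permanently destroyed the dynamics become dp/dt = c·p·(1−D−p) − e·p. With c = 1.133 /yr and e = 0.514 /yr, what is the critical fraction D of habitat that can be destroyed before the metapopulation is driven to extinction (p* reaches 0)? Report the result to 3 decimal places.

0.546

The nontrivial equilibrium is p* = (1−D) − e/c; extinction occurs when this hits zero.
So D_crit = 1 − e/c = 1 − 0.514/1.133 = 1 − 0.4537 = 0.5463.
This equals the undisturbed p*, a classic result of Lande's extension.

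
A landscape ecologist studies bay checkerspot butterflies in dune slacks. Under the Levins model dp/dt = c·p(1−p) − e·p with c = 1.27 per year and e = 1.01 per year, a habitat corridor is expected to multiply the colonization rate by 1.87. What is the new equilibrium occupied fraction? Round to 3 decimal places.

Before: p* = 1 − 1.01/1.27 = 0.2047.
After the change, c = 2.3749, e = 1.01, so p* = 1 − 1.01/2.3749 = 0.5747.

0.575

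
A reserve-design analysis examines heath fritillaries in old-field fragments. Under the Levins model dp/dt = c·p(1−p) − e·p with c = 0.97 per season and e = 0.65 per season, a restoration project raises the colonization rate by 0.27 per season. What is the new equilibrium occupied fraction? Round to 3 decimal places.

Before: p* = 1 − 0.65/0.97 = 0.3299.
After the change, c = 1.24, e = 0.65, so p* = 1 − 0.65/1.24 = 0.4758.

0.476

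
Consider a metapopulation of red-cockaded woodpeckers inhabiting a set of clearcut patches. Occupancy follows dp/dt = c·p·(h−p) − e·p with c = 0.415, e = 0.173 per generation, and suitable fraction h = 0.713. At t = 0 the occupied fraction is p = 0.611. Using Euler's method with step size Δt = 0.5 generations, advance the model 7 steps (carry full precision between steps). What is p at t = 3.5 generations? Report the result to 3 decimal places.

0.438

Update rule: p ← p + [c·p·(h−p) − e·p]·Δt with Δt = 0.5.
t = 0.5: p = 0.61100 + (-0.03992) = 0.57108
t = 1: p = 0.57108 + (-0.03258) = 0.53850
t = 1.5: p = 0.53850 + (-0.02708) = 0.51142
t = 2: p = 0.51142 + (-0.02285) = 0.48857
t = 2.5: p = 0.48857 + (-0.01951) = 0.46906
t = 3: p = 0.46906 + (-0.01683) = 0.45223
t = 3.5: p = 0.45223 + (-0.01465) = 0.43758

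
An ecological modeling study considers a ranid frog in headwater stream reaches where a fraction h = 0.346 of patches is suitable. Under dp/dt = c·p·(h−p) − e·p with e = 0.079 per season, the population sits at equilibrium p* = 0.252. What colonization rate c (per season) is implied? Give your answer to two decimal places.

At equilibrium c(h−p*) = e, so c = e/(h−p*).
c = 0.079/(0.346 − 0.252) = 0.079/0.0940 = 0.8404.

0.84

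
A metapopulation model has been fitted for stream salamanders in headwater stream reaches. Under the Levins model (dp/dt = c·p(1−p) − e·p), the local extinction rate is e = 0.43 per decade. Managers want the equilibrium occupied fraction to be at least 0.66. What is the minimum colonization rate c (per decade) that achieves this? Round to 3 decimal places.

p* = 1 − e/c ≥ 0.66 requires e/c ≤ 0.3400, i.e. c ≥ e/0.3400.
c_min = 0.43/0.3400 = 1.2647.

1.265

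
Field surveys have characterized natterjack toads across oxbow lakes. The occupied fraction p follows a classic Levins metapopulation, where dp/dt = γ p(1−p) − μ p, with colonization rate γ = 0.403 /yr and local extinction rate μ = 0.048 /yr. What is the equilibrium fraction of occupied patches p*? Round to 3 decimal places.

At equilibrium, colonization balances extinction: γ·p*·(1−p*) = μ·p*.
So p* = 1 − μ/γ = 1 − 0.048/0.403 = 1 − 0.1191 = 0.8809.

0.881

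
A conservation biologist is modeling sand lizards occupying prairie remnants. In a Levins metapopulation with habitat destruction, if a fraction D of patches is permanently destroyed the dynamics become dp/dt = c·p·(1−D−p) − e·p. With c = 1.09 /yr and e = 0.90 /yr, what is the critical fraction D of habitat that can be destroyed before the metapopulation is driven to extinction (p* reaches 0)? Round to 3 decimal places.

The nontrivial equilibrium is p* = (1−D) − e/c; extinction occurs when this hits zero.
So D_crit = 1 − e/c = 1 − 0.90/1.09 = 1 − 0.8257 = 0.1743.
Note this equals the original equilibrium occupancy — the Levins extinction-debt result.

0.174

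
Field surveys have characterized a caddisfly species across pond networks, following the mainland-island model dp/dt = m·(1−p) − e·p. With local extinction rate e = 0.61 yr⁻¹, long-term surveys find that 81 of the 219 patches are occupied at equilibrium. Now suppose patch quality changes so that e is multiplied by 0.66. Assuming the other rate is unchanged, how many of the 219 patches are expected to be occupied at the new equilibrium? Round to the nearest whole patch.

Observed p* = 81/219 = 0.36986.
Balance m(1−p*) = e·p* gives m = e·p*/(1−p*) = 0.61×0.36986/0.63014 = 0.35804.
New p* = m/(m+e) = 0.35804/(0.35804+0.40260) = 0.47071.
Expected occupied = 219 × 0.47071 = 103.09 ≈ 103.

103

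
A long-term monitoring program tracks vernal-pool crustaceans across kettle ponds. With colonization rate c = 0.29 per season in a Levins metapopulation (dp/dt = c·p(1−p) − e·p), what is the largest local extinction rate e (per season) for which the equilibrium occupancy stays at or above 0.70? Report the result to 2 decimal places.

0.09

1 − e/c ≥ 0.70 ⇒ e ≤ c(1 − 0.70) = 0.29 × 0.3000.
e_max = 0.0870.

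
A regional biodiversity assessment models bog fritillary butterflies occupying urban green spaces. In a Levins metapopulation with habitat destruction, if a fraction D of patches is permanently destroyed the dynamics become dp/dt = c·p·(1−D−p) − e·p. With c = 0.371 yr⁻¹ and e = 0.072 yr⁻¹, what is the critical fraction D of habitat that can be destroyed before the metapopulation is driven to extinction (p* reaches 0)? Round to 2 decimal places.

0.81

The nontrivial equilibrium is p* = (1−D) − e/c; extinction occurs when this hits zero.
So D_crit = 1 − e/c = 1 − 0.072/0.371 = 1 − 0.1941 = 0.8059.
Note this equals the original equilibrium occupancy — the Levins extinction-debt result.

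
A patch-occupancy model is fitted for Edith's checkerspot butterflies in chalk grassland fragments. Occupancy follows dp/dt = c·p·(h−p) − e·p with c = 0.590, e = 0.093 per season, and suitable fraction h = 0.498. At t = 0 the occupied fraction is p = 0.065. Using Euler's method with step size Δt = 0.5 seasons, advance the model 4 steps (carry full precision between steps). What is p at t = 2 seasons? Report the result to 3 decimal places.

Update rule: p ← p + [c·p·(h−p) − e·p]·Δt with Δt = 0.5.
  1  |  dp/dt·Δt = +0.005280  |  p_1 = 0.070280
  2  |  dp/dt·Δt = +0.005600  |  p_2 = 0.075880
  3  |  dp/dt·Δt = +0.005921  |  p_3 = 0.081801
  4  |  dp/dt·Δt = +0.006240  |  p_4 = 0.088040

0.088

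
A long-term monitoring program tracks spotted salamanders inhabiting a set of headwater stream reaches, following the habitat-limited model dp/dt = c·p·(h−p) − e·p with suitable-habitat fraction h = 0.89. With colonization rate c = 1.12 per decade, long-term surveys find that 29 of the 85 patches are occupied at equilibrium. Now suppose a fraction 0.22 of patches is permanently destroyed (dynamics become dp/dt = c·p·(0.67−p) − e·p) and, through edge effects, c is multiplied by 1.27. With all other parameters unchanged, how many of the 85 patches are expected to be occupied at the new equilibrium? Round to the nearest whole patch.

Observed p* = 29/85 = 0.34118.
Balance c(h−p*) = e gives e = 1.12×(0.89 − 0.34118) = 0.61468.
New p* = 0.67 − e/c = 0.67 − 0.61468/1.42240 = 0.23786.
Expected occupied = 85 × 0.23786 = 20.22 ≈ 20.

20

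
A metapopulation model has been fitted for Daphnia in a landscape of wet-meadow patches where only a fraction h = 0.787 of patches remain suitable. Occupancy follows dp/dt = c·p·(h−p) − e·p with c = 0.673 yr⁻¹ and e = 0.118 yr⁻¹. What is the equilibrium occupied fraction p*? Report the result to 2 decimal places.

0.61

Setting dp/dt = 0 and dividing by p* gives c·(h−p*) = e.
So p* = h − e/c = 0.787 − 0.118/0.673 = 0.787 − 0.1753 = 0.6117.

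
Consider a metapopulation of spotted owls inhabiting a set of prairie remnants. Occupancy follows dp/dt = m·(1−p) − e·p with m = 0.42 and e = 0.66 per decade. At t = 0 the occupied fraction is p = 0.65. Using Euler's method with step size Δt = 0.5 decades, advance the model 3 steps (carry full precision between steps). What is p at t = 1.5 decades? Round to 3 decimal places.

Update rule: p ← p + [m·(1−p) − e·p]·Δt with Δt = 0.5.
p: 0.65000 → 0.50900  (Δp = -0.14100)
p: 0.50900 → 0.44414  (Δp = -0.06486)
p: 0.44414 → 0.41430  (Δp = -0.02984)

0.414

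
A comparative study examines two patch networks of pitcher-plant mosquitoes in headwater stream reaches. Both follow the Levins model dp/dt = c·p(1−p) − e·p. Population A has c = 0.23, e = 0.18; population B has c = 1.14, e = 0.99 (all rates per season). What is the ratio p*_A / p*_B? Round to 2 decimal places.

A: p*_A = 1 − 0.18/0.23 = 0.2174.
B: p*_B = 1 − 0.99/1.14 = 0.1316.
p*_A / p*_B = 0.2174/0.1316 = 1.6522.

1.65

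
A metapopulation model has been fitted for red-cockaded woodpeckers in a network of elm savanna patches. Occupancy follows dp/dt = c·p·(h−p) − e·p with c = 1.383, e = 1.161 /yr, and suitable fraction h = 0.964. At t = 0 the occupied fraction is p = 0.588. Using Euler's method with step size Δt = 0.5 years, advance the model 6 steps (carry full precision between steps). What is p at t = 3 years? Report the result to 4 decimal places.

Update rule: p ← p + [c·p·(h−p) − e·p]·Δt with Δt = 0.5.
t = 0.5: p = 0.58800 + (-0.18845) = 0.39955
t = 1: p = 0.39955 + (-0.07599) = 0.32356
t = 1.5: p = 0.32356 + (-0.04453) = 0.27903
t = 2: p = 0.27903 + (-0.02981) = 0.24922
t = 2.5: p = 0.24922 + (-0.02149) = 0.22773
t = 3: p = 0.22773 + (-0.01625) = 0.21147

0.2115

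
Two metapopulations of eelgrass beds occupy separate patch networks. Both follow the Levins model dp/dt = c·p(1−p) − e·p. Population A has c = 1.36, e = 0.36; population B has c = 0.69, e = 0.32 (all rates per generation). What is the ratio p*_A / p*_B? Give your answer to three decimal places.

A: p*_A = 1 − 0.36/1.36 = 0.7353.
B: p*_B = 1 − 0.32/0.69 = 0.5362.
p*_A / p*_B = 0.7353/0.5362 = 1.3712.

1.371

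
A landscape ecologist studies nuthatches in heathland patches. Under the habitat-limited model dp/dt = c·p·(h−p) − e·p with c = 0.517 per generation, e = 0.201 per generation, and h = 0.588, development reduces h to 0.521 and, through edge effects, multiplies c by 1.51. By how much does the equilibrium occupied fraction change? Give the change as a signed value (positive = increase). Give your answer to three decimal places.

Before: p* = h − e/c = 0.588 − 0.201/0.517 = 0.588 − 0.3888 = 0.1992.
After: c = 0.78067, e = 0.201, h = 0.521; p* = 0.521 − 0.201/0.78067 = 0.2635.
Δp* = 0.2635 − 0.1992 = +0.0643.

0.064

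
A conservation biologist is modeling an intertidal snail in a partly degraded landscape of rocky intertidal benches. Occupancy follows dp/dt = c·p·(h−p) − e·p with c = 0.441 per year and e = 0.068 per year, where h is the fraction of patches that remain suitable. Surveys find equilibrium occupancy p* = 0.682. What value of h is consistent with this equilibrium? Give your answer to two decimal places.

At equilibrium c(h−p*) = e, so h = p* + e/c.
h = 0.682 + 0.068/0.441 = 0.682 + 0.1542 = 0.8362.

0.84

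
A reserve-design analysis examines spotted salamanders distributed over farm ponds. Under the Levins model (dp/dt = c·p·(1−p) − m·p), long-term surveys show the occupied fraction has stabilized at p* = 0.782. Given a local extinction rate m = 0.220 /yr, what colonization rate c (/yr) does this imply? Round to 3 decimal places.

At equilibrium c(1−p*) = m, so c = m/(1−p*).
c = 0.220/(1 − 0.782) = 0.220/0.2180 = 1.0092.

1.009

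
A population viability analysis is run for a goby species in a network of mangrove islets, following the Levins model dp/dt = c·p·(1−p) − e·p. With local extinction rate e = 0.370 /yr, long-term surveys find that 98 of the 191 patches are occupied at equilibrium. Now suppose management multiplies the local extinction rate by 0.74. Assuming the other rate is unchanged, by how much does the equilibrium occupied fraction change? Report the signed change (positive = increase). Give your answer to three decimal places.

0.127

Observed p* = 98/191 = 0.51309.
Balance c(1−p*) = e gives c = e/(1 − 0.51309) = 0.370/0.48691 = 0.75989.
New p* = 1 − e/c = 1 − 0.27380/0.75989 = 0.63968.
Δp* = 0.63968 − 0.51309 = +0.12659.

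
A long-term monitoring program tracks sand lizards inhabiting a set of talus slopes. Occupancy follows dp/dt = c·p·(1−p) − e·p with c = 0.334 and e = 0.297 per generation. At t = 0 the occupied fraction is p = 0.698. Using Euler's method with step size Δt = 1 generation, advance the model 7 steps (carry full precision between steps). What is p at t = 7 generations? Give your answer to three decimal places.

0.294

Update rule: p ← p + [c·p·(1−p) − e·p]·Δt with Δt = 1.
p: 0.69800 → 0.56110  (Δp = -0.13690)
p: 0.56110 → 0.47671  (Δp = -0.08439)
p: 0.47671 → 0.41844  (Δp = -0.05826)
p: 0.41844 → 0.37544  (Δp = -0.04300)
p: 0.37544 → 0.34226  (Δp = -0.03319)
p: 0.34226 → 0.31579  (Δp = -0.02646)
p: 0.31579 → 0.29417  (Δp = -0.02162)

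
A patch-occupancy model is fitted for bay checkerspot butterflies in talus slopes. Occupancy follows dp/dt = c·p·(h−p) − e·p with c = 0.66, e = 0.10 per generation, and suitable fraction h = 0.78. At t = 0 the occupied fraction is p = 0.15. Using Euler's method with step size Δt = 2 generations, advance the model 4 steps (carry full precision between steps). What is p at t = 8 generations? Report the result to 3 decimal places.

0.582

Update rule: p ← p + [c·p·(h−p) − e·p]·Δt with Δt = 2.
t = 2: p = 0.15000 + (+0.09474) = 0.24474
t = 4: p = 0.24474 + (+0.12397) = 0.36871
t = 6: p = 0.36871 + (+0.12643) = 0.49514
t = 8: p = 0.49514 + (+0.08715) = 0.58229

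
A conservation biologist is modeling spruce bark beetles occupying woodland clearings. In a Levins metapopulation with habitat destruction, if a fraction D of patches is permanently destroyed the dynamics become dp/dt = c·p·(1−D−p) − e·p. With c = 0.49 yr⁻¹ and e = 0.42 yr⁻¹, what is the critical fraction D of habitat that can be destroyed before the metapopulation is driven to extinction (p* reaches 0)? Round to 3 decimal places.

The nontrivial equilibrium is p* = (1−D) − e/c; extinction occurs when this hits zero.
So D_crit = 1 − e/c = 1 − 0.42/0.49 = 1 − 0.8571 = 0.1429.
Note this equals the original equilibrium occupancy — the Levins extinction-debt result.

0.143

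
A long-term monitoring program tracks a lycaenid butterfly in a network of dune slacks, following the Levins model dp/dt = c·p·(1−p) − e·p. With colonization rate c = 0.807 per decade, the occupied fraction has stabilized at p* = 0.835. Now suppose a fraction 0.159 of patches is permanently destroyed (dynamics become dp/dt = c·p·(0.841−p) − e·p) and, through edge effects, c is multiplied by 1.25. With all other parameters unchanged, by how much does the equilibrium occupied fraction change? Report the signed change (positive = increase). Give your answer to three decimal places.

Balance c(1−p*) = e gives e = 0.807×(1 − 0.83500) = 0.13316.
New p* = 0.841 − e/c = 0.841 − 0.13316/1.00875 = 0.70900.
Δp* = 0.70900 − 0.83500 = -0.12600.

-0.126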